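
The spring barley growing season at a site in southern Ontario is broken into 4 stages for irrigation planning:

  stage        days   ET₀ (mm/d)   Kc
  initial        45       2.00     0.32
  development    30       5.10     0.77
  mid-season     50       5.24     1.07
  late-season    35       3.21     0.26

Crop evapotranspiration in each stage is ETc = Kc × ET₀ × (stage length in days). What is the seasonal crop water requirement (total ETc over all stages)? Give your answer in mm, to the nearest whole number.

456 mm

initial: 0.32 × 2.00 × 45 = 28.80 mm
development: 0.77 × 5.10 × 30 = 117.81 mm
mid-season: 1.07 × 5.24 × 50 = 280.34 mm
late-season: 0.26 × 3.21 × 35 = 29.21 mm
Seasonal total = 456.16 mm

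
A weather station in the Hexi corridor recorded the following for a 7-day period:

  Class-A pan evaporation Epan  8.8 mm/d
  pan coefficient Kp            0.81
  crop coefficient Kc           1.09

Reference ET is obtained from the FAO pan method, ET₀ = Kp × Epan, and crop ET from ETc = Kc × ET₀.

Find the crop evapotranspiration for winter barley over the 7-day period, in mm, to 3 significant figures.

54.4 mm

ET₀ = 0.81 × 8.8 = 7.1280 mm/d
ETc = Kc × ET₀ = 1.09 × 7.1280 = 7.7695 mm/d
Over 7 days: 7.7695 × 7 = 54.387 mm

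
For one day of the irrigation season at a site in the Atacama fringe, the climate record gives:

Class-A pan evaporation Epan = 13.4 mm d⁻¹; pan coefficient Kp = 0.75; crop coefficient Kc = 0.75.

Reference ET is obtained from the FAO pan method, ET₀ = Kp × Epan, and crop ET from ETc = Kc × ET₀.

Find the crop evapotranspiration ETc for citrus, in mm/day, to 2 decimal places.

7.54 mm/day

ET₀ = 0.75 × 13.4 = 10.0500 mm/d
ETc = Kc × ET₀ = 0.75 × 10.0500 = 7.5375 mm/d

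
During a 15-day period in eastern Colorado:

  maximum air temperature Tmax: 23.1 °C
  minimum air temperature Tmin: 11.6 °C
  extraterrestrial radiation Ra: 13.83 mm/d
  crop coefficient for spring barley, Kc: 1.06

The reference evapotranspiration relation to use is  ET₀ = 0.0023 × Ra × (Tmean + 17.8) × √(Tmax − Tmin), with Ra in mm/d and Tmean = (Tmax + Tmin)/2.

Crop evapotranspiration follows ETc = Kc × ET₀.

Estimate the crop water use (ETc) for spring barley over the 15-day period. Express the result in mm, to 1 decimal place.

60.3 mm

Tmean = (23.1 + 11.6)/2 = 17.35 °C
ET₀ = 0.0023 × 13.83 × (17.35 + 17.8) × √11.5 = 0.0023 × 13.83 × 35.15 × 3.3912 = 3.7917 mm/d
ETc = Kc × ET₀ = 1.06 × 3.7917 = 4.0192 mm/d
Over 15 days: 4.0192 × 15 = 60.288 mm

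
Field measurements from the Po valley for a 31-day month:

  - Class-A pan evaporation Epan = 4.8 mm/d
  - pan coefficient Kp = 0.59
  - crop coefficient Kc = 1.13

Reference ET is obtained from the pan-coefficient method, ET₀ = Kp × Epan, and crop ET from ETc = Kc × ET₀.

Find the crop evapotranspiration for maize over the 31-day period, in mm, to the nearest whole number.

ET₀ = 0.59 × 4.8 = 2.8320 mm/d
ETc = Kc × ET₀ = 1.13 × 2.8320 = 3.2002 mm/d
Over 31 days: 3.2002 × 31 = 99.206 mm

99 mm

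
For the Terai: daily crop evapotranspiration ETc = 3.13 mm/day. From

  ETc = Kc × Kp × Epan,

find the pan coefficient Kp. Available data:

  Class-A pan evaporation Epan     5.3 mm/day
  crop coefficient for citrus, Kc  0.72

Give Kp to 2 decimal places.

0.82

ETc = Kc × Kp × Epan  ⇒  Kp = ETc / (Kc × Epan)
Kp = 3.13 / (0.72 × 5.3) = 3.13 / 3.816 = 0.8202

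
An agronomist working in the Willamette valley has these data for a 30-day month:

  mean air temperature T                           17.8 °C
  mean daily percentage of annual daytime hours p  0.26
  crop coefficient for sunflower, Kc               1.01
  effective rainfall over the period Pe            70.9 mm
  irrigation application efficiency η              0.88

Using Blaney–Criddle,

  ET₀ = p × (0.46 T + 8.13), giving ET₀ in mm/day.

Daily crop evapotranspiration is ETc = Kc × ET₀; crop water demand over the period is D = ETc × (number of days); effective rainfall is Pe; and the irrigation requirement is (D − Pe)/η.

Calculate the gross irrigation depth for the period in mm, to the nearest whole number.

ET₀ = 0.26 × (0.46 × 17.8 + 8.13) = 0.26 × 16.318 = 4.2427 mm/d
ETc = Kc × ET₀ = 1.01 × 4.2427 = 4.2851 mm/d
Crop demand D = ETc × 30 d = 4.2851 × 30 = 128.553 mm
D − Pe = 128.553 − 70.9 = 57.653 mm
Gross irrigation = 57.653 / 0.88 = 65.515 mm

66 mm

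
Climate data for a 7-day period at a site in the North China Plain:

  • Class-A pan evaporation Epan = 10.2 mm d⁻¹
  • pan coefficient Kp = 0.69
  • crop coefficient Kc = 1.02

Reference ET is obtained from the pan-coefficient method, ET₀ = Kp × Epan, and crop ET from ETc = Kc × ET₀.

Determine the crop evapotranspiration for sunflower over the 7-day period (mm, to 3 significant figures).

ET₀ = 0.69 × 10.2 = 7.0380 mm/d
ETc = Kc × ET₀ = 1.02 × 7.0380 = 7.1788 mm/d
Over 7 days: 7.1788 × 7 = 50.252 mm

50.3 mm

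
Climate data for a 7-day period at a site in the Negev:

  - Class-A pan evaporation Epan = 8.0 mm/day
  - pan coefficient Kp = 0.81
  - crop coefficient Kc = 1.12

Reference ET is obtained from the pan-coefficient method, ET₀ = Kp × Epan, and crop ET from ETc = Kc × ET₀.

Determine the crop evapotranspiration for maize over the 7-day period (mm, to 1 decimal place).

ET₀ = 0.81 × 8.0 = 6.4800 mm/d
ETc = Kc × ET₀ = 1.12 × 6.4800 = 7.2576 mm/d
Over 7 days: 7.2576 × 7 = 50.803 mm

50.8 mm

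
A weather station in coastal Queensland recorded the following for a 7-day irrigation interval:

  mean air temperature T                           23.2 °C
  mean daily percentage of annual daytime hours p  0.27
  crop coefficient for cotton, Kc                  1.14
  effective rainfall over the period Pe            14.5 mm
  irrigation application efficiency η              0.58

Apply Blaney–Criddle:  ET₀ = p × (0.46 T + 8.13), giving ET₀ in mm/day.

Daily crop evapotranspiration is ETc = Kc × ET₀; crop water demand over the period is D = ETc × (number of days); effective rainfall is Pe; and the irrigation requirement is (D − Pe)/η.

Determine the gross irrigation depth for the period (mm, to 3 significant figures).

44.8 mm

ET₀ = 0.27 × (0.46 × 23.2 + 8.13) = 0.27 × 18.802 = 5.0765 mm/d
ETc = Kc × ET₀ = 1.14 × 5.0765 = 5.7872 mm/d
Crop demand D = ETc × 7 d = 5.7872 × 7 = 40.510 mm
D − Pe = 40.510 − 14.5 = 26.010 mm
Gross irrigation = 26.010 / 0.58 = 44.845 mm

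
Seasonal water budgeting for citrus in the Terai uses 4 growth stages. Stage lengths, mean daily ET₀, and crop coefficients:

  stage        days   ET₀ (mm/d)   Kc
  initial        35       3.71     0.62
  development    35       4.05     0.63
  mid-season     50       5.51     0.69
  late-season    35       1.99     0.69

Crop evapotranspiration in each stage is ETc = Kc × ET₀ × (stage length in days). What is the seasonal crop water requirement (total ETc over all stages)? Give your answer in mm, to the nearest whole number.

408 mm

initial: 0.62 × 3.71 × 35 = 80.51 mm
development: 0.63 × 4.05 × 35 = 89.30 mm
mid-season: 0.69 × 5.51 × 50 = 190.10 mm
late-season: 0.69 × 1.99 × 35 = 48.06 mm
Seasonal total = 407.97 mm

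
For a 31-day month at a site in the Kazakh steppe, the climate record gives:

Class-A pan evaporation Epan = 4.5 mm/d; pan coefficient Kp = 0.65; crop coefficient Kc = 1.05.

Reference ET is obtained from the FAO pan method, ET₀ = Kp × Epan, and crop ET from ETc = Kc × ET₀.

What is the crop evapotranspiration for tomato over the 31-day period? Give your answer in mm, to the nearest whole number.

ET₀ = 0.65 × 4.5 = 2.9250 mm/d
ETc = Kc × ET₀ = 1.05 × 2.9250 = 3.0713 mm/d
Over 31 days: 3.0713 × 31 = 95.210 mm

95 mm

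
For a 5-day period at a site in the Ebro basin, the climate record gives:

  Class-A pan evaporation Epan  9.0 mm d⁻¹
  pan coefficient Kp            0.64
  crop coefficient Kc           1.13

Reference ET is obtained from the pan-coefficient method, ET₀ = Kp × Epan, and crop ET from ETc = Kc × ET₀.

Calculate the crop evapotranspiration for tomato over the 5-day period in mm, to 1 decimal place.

32.5 mm

ET₀ = 0.64 × 9.0 = 5.7600 mm/d
ETc = Kc × ET₀ = 1.13 × 5.7600 = 6.5088 mm/d
Over 5 days: 6.5088 × 5 = 32.544 mm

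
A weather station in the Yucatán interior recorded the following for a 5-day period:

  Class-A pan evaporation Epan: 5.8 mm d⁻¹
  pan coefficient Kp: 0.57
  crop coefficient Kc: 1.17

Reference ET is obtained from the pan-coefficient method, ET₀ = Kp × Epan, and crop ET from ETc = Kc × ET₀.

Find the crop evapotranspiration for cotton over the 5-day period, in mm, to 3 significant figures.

19.3 mm

ET₀ = 0.57 × 5.8 = 3.3060 mm/d
ETc = Kc × ET₀ = 1.17 × 3.3060 = 3.8680 mm/d
Over 5 days: 3.8680 × 5 = 19.340 mm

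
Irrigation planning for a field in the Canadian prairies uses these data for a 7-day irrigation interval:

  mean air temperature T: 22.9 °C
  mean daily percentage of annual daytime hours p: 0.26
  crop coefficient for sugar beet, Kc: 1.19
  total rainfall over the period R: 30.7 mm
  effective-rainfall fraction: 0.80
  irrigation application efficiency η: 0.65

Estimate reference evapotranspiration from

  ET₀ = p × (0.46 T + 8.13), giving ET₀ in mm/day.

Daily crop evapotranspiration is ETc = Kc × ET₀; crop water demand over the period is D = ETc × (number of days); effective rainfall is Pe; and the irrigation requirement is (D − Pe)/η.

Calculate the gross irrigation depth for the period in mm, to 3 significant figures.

ET₀ = 0.26 × (0.46 × 22.9 + 8.13) = 0.26 × 18.664 = 4.8526 mm/d
ETc = Kc × ET₀ = 1.19 × 4.8526 = 5.7746 mm/d
Crop demand D = ETc × 7 d = 5.7746 × 7 = 40.422 mm
Pe = 0.80 × 30.7 = 24.560 mm
D − Pe = 40.422 − 24.560 = 15.862 mm
Gross irrigation = 15.862 / 0.65 = 24.403 mm

24.4 mm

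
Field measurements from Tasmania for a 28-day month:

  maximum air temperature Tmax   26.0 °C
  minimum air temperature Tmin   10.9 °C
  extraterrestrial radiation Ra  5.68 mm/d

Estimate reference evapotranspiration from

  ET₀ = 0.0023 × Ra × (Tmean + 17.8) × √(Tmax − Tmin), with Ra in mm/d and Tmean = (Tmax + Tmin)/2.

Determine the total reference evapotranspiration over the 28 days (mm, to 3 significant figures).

Tmean = (26.0 + 10.9)/2 = 18.45 °C
ET₀ = 0.0023 × 5.68 × (18.45 + 17.8) × √15.1 = 0.0023 × 5.68 × 36.25 × 3.8859 = 1.8402 mm/d
Over 28 days: 1.8402 × 28 = 51.526 mm

51.5 mm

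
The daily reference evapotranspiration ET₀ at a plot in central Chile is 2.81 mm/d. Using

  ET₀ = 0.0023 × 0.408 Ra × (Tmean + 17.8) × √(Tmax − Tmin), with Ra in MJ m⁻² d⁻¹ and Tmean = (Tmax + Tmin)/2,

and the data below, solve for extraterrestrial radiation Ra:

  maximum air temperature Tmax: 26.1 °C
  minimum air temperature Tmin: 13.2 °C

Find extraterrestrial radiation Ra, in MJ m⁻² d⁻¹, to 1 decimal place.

22.3 MJ m⁻² d⁻¹

Tmean = (26.1+13.2)/2 = 19.65 °C; ΔT = 12.9
Ra = ET₀ / [0.0023 × 0.408 × (Tmean+17.8) × √ΔT]
   = 2.81 / (0.0023 × 0.408 × 37.45 × 3.5917) = 22.262 MJ m⁻² d⁻¹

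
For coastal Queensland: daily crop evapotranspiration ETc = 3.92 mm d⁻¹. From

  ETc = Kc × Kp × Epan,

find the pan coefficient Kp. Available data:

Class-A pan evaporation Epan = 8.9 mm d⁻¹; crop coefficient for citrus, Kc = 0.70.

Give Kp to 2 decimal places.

0.63

ETc = Kc × Kp × Epan  ⇒  Kp = ETc / (Kc × Epan)
Kp = 3.92 / (0.70 × 8.9) = 3.92 / 6.230 = 0.6292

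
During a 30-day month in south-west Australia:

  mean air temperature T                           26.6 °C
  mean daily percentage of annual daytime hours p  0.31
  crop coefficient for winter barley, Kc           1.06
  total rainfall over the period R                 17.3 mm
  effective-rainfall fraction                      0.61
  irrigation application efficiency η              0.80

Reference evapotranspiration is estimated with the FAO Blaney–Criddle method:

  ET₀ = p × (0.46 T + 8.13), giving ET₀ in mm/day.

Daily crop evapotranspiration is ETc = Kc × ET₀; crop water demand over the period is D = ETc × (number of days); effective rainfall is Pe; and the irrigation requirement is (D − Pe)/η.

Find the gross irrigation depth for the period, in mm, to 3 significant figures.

238 mm

ET₀ = 0.31 × (0.46 × 26.6 + 8.13) = 0.31 × 20.366 = 6.3135 mm/d
ETc = Kc × ET₀ = 1.06 × 6.3135 = 6.6923 mm/d
Crop demand D = ETc × 30 d = 6.6923 × 30 = 200.769 mm
Pe = 0.61 × 17.3 = 10.553 mm
D − Pe = 200.769 − 10.553 = 190.216 mm
Gross irrigation = 190.216 / 0.80 = 237.770 mm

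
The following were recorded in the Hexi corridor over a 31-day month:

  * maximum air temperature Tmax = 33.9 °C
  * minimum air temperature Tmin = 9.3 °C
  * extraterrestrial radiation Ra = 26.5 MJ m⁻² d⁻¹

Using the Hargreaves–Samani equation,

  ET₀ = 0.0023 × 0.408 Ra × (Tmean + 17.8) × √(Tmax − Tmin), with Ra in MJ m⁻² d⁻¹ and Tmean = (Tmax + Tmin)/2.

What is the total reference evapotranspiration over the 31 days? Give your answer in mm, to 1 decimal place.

150.6 mm

Tmean = (33.9 + 9.3)/2 = 21.60 °C
0.408 Ra = 0.408 × 26.5 = 10.8120 mm/d equivalent
ET₀ = 0.0023 × 10.8120 × (21.60 + 17.8) × √24.6 = 0.0023 × 10.8120 × 39.40 × 4.9598 = 4.8595 mm/d
Over 31 days: 4.8595 × 31 = 150.645 mm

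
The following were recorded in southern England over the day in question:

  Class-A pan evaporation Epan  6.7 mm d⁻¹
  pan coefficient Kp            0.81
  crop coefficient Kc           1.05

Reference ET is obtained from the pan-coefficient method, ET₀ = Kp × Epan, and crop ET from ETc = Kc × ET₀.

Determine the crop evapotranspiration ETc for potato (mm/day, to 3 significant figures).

5.70 mm/day

ET₀ = 0.81 × 6.7 = 5.4270 mm/d
ETc = Kc × ET₀ = 1.05 × 5.4270 = 5.6984 mm/d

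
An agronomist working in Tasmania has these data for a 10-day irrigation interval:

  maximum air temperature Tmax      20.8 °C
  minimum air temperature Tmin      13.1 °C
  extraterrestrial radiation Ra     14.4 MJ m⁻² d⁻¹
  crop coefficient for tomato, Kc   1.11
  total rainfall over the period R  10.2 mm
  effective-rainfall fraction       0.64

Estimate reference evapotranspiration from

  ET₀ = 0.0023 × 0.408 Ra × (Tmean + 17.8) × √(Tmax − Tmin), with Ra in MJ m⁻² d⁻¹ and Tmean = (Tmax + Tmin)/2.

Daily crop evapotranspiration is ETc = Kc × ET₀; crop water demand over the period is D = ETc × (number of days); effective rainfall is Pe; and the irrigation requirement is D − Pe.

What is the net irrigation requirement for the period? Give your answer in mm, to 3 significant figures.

7.94 mm

Tmean = (20.8 + 13.1)/2 = 16.95 °C
0.408 Ra = 0.408 × 14.4 = 5.8752 mm/d equivalent
ET₀ = 0.0023 × 5.8752 × (16.95 + 17.8) × √7.7 = 0.0023 × 5.8752 × 34.75 × 2.7749 = 1.3030 mm/d
ETc = Kc × ET₀ = 1.11 × 1.3030 = 1.4463 mm/d
Crop demand D = ETc × 10 d = 1.4463 × 10 = 14.463 mm
Pe = 0.64 × 10.2 = 6.528 mm
D − Pe = 14.463 − 6.528 = 7.935 mm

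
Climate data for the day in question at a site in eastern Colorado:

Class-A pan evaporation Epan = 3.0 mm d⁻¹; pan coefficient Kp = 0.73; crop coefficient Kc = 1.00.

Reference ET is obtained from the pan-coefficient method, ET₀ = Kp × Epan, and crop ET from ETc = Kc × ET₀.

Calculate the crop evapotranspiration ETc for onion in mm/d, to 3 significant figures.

ET₀ = 0.73 × 3.0 = 2.1900 mm/d
ETc = Kc × ET₀ = 1.00 × 2.1900 = 2.1900 mm/d

2.19 mm/d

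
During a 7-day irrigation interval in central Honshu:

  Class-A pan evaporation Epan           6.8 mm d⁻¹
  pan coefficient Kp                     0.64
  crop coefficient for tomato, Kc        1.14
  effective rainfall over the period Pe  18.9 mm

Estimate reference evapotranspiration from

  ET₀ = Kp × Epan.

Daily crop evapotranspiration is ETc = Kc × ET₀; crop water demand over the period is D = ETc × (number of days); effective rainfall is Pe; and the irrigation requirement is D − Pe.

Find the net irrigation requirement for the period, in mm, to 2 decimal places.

ET₀ = 0.64 × 6.8 = 4.3520 mm/d
ETc = Kc × ET₀ = 1.14 × 4.3520 = 4.9613 mm/d
Crop demand D = ETc × 7 d = 4.9613 × 7 = 34.729 mm
D − Pe = 34.729 − 18.9 = 15.829 mm

15.83 mm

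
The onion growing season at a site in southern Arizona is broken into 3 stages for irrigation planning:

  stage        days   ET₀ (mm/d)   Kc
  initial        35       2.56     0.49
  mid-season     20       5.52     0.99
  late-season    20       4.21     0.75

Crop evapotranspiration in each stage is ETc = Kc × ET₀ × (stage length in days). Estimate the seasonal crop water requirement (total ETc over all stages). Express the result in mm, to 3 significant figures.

initial: 0.49 × 2.56 × 35 = 43.90 mm
mid-season: 0.99 × 5.52 × 20 = 109.30 mm
late-season: 0.75 × 4.21 × 20 = 63.15 mm
Seasonal total = 216.35 mm

216 mm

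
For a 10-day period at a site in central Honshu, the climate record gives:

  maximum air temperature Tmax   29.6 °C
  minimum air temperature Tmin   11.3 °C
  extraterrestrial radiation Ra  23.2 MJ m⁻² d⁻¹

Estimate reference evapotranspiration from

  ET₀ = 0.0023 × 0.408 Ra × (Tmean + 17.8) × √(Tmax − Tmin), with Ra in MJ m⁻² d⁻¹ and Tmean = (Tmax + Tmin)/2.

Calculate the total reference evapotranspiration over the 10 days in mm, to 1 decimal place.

35.6 mm

Tmean = (29.6 + 11.3)/2 = 20.45 °C
0.408 Ra = 0.408 × 23.2 = 9.4656 mm/d equivalent
ET₀ = 0.0023 × 9.4656 × (20.45 + 17.8) × √18.3 = 0.0023 × 9.4656 × 38.25 × 4.2778 = 3.5623 mm/d
Over 10 days: 3.5623 × 10 = 35.623 mm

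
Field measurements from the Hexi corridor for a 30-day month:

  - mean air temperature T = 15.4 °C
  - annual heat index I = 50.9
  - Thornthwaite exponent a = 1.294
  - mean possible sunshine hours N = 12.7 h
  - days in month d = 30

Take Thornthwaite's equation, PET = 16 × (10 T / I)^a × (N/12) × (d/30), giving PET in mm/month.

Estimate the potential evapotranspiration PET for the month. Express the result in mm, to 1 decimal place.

70.9 mm

10T/I = 10 × 15.4 / 50.9 = 3.0255
(10T/I)^a = 3.0255^1.294 = 4.1894
Uncorrected PET = 16 × 4.1894 = 67.030 mm
Correction = (N/12)(d/30) = (12.7/12)(30/30) = 1.0583
PET = 67.030 × 1.0583 = 70.938 mm/month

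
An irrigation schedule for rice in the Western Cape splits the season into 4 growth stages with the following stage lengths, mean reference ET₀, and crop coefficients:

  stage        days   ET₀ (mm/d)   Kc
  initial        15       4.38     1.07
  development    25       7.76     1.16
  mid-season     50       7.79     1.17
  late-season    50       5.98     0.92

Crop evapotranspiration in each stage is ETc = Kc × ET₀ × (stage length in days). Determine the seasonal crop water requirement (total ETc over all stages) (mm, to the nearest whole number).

initial: 1.07 × 4.38 × 15 = 70.30 mm
development: 1.16 × 7.76 × 25 = 225.04 mm
mid-season: 1.17 × 7.79 × 50 = 455.72 mm
late-season: 0.92 × 5.98 × 50 = 275.08 mm
Seasonal total = 1026.14 mm

1026 mm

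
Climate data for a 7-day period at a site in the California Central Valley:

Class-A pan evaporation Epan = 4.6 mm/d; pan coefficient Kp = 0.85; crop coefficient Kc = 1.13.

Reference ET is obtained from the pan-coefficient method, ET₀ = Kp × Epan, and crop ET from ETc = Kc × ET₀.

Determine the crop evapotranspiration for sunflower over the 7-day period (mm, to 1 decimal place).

ET₀ = 0.85 × 4.6 = 3.9100 mm/d
ETc = Kc × ET₀ = 1.13 × 3.9100 = 4.4183 mm/d
Over 7 days: 4.4183 × 7 = 30.928 mm

30.9 mm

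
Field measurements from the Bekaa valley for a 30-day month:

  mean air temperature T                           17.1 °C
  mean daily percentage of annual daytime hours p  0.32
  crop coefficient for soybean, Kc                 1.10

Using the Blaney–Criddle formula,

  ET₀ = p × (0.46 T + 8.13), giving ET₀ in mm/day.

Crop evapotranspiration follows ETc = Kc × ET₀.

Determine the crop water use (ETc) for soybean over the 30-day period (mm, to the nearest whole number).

ET₀ = 0.32 × (0.46 × 17.1 + 8.13) = 0.32 × 15.996 = 5.1187 mm/d
ETc = Kc × ET₀ = 1.10 × 5.1187 = 5.6306 mm/d
Over 30 days: 5.6306 × 30 = 168.918 mm

169 mm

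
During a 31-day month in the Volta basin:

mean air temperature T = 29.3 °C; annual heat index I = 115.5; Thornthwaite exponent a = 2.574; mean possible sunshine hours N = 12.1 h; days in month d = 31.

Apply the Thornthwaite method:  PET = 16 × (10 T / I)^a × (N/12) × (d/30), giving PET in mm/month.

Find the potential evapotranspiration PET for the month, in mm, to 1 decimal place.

10T/I = 10 × 29.3 / 115.5 = 2.5368
(10T/I)^a = 2.5368^2.574 = 10.9808
Uncorrected PET = 16 × 10.9808 = 175.693 mm
Correction = (N/12)(d/30) = (12.1/12)(31/30) = 1.0419
PET = 175.693 × 1.0419 = 183.055 mm/month

183.1 mm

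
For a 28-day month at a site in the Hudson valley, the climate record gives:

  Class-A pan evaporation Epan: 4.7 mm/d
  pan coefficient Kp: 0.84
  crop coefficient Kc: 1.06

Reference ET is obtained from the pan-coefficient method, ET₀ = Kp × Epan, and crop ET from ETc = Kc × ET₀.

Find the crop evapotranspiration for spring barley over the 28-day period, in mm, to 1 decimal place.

ET₀ = 0.84 × 4.7 = 3.9480 mm/d
ETc = Kc × ET₀ = 1.06 × 3.9480 = 4.1849 mm/d
Over 28 days: 4.1849 × 28 = 117.177 mm

117.2 mm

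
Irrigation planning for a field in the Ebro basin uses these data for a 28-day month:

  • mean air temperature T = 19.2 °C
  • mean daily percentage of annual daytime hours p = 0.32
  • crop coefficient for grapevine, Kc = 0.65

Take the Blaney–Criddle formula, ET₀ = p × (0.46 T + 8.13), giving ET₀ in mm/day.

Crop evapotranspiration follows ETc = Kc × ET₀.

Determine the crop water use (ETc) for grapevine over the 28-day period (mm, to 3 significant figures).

98.8 mm

ET₀ = 0.32 × (0.46 × 19.2 + 8.13) = 0.32 × 16.962 = 5.4278 mm/d
ETc = Kc × ET₀ = 0.65 × 5.4278 = 3.5281 mm/d
Over 28 days: 3.5281 × 28 = 98.787 mm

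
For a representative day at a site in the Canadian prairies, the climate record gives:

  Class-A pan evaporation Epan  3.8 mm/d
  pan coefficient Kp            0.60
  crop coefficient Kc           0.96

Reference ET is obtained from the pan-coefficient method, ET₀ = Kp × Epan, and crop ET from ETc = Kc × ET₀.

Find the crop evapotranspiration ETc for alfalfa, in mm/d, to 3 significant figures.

2.19 mm/d

ET₀ = 0.60 × 3.8 = 2.2800 mm/d
ETc = Kc × ET₀ = 0.96 × 2.2800 = 2.1888 mm/d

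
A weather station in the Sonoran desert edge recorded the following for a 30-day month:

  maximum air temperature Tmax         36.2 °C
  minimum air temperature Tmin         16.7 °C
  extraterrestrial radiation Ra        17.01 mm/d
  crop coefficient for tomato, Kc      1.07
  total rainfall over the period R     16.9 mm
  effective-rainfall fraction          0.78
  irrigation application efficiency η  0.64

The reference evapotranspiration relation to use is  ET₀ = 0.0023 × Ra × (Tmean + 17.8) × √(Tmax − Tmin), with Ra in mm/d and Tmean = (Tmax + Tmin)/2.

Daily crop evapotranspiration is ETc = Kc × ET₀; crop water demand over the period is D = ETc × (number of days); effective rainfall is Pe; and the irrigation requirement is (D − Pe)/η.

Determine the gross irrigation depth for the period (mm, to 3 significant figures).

Tmean = (36.2 + 16.7)/2 = 26.45 °C
ET₀ = 0.0023 × 17.01 × (26.45 + 17.8) × √19.5 = 0.0023 × 17.01 × 44.25 × 4.4159 = 7.6448 mm/d
ETc = Kc × ET₀ = 1.07 × 7.6448 = 8.1799 mm/d
Crop demand D = ETc × 30 d = 8.1799 × 30 = 245.397 mm
Pe = 0.78 × 16.9 = 13.182 mm
D − Pe = 245.397 − 13.182 = 232.215 mm
Gross irrigation = 232.215 / 0.64 = 362.836 mm

363 mm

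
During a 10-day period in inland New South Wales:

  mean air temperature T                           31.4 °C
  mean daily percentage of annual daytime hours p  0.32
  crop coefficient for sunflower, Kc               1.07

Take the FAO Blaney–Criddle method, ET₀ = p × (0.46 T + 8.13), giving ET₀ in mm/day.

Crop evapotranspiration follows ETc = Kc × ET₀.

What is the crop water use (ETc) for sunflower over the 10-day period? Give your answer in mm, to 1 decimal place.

77.3 mm

ET₀ = 0.32 × (0.46 × 31.4 + 8.13) = 0.32 × 22.574 = 7.2237 mm/d
ETc = Kc × ET₀ = 1.07 × 7.2237 = 7.7294 mm/d
Over 10 days: 7.7294 × 10 = 77.294 mm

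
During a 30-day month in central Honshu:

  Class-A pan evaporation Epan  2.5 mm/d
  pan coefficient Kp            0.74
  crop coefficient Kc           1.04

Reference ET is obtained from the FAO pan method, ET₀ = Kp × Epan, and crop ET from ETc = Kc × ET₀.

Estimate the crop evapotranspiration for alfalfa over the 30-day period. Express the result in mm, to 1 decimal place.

57.7 mm

ET₀ = 0.74 × 2.5 = 1.8500 mm/d
ETc = Kc × ET₀ = 1.04 × 1.8500 = 1.9240 mm/d
Over 30 days: 1.9240 × 30 = 57.720 mm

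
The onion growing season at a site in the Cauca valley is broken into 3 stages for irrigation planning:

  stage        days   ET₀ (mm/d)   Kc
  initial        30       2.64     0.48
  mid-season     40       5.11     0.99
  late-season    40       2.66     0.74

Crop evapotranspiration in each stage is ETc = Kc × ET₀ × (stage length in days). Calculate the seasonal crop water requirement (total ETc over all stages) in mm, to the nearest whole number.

initial: 0.48 × 2.64 × 30 = 38.02 mm
mid-season: 0.99 × 5.11 × 40 = 202.36 mm
late-season: 0.74 × 2.66 × 40 = 78.74 mm
Seasonal total = 319.12 mm

319 mm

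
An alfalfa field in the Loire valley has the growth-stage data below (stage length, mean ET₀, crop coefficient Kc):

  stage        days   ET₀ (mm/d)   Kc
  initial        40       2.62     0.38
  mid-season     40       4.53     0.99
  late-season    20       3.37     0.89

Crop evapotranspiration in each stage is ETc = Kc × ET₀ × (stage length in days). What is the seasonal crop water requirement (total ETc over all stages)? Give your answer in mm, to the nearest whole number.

initial: 0.38 × 2.62 × 40 = 39.82 mm
mid-season: 0.99 × 4.53 × 40 = 179.39 mm
late-season: 0.89 × 3.37 × 20 = 59.99 mm
Seasonal total = 279.20 mm

279 mm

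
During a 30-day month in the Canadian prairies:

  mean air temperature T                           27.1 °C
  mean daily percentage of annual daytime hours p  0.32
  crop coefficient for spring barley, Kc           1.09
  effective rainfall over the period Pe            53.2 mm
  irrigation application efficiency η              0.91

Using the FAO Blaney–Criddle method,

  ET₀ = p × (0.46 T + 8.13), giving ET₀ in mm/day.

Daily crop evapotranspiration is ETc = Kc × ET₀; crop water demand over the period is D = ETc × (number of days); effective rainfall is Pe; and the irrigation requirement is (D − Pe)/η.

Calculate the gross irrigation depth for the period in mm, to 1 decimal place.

ET₀ = 0.32 × (0.46 × 27.1 + 8.13) = 0.32 × 20.596 = 6.5907 mm/d
ETc = Kc × ET₀ = 1.09 × 6.5907 = 7.1839 mm/d
Crop demand D = ETc × 30 d = 7.1839 × 30 = 215.517 mm
D − Pe = 215.517 − 53.2 = 162.317 mm
Gross irrigation = 162.317 / 0.91 = 178.370 mm

178.4 mm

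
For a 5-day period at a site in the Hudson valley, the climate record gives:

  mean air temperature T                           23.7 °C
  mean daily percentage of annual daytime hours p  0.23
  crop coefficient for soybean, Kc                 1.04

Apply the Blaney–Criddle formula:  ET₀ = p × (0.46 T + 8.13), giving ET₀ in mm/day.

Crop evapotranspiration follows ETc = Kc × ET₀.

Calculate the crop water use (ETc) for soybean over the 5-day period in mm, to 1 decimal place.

ET₀ = 0.23 × (0.46 × 23.7 + 8.13) = 0.23 × 19.032 = 4.3774 mm/d
ETc = Kc × ET₀ = 1.04 × 4.3774 = 4.5525 mm/d
Over 5 days: 4.5525 × 5 = 22.763 mm

22.8 mm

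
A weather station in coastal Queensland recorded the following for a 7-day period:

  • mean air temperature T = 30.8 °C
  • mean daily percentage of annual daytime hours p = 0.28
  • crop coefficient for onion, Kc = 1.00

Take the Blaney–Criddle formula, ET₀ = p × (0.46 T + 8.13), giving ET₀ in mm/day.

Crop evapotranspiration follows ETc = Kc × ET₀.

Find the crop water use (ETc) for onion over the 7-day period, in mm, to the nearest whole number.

ET₀ = 0.28 × (0.46 × 30.8 + 8.13) = 0.28 × 22.298 = 6.2434 mm/d
ETc = Kc × ET₀ = 1.00 × 6.2434 = 6.2434 mm/d
Over 7 days: 6.2434 × 7 = 43.704 mm

44 mm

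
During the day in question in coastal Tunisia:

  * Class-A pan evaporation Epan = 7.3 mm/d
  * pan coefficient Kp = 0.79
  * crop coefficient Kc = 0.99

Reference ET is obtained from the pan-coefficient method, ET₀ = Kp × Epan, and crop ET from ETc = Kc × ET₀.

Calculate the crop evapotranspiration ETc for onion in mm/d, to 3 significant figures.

ET₀ = 0.79 × 7.3 = 5.7670 mm/d
ETc = Kc × ET₀ = 0.99 × 5.7670 = 5.7093 mm/d

5.71 mm/d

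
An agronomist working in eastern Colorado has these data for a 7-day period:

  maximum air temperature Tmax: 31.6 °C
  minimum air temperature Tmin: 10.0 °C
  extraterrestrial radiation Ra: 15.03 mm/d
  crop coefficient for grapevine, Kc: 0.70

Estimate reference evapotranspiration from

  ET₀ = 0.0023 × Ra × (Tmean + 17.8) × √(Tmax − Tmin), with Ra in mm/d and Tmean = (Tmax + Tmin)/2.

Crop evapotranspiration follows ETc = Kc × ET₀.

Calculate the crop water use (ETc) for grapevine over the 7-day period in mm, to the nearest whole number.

Tmean = (31.6 + 10.0)/2 = 20.80 °C
ET₀ = 0.0023 × 15.03 × (20.80 + 17.8) × √21.6 = 0.0023 × 15.03 × 38.60 × 4.6476 = 6.2016 mm/d
ETc = Kc × ET₀ = 0.70 × 6.2016 = 4.3411 mm/d
Over 7 days: 4.3411 × 7 = 30.388 mm

30 mm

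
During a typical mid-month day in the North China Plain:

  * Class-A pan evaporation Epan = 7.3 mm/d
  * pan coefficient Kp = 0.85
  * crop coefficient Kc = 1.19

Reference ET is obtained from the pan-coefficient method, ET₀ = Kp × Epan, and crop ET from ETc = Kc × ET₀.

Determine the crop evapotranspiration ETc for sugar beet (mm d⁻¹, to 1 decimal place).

ET₀ = 0.85 × 7.3 = 6.2050 mm/d
ETc = Kc × ET₀ = 1.19 × 6.2050 = 7.3840 mm/d

7.4 mm d⁻¹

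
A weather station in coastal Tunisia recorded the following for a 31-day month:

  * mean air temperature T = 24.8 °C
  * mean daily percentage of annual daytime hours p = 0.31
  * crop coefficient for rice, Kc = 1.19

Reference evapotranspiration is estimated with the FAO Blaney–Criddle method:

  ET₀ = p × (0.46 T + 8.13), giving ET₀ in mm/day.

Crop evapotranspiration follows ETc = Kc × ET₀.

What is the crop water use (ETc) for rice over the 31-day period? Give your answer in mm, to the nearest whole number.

223 mm

ET₀ = 0.31 × (0.46 × 24.8 + 8.13) = 0.31 × 19.538 = 6.0568 mm/d
ETc = Kc × ET₀ = 1.19 × 6.0568 = 7.2076 mm/d
Over 31 days: 7.2076 × 31 = 223.436 mm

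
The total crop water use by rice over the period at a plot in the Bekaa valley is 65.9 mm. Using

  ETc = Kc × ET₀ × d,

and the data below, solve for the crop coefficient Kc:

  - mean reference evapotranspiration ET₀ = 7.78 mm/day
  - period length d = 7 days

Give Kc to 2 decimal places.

1.21

ETc = Kc × ET₀ × d  ⇒  Kc = ETc / (ET₀ × d)
Kc = 65.9 / (7.78 × 7) = 65.9 / 54.46 = 1.2101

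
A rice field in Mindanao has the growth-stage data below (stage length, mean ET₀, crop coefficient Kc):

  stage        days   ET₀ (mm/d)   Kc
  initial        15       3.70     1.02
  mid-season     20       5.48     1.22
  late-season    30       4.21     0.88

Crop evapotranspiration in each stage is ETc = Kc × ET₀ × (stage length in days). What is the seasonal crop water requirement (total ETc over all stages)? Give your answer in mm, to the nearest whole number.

301 mm

initial: 1.02 × 3.70 × 15 = 56.61 mm
mid-season: 1.22 × 5.48 × 20 = 133.71 mm
late-season: 0.88 × 4.21 × 30 = 111.14 mm
Seasonal total = 301.46 mm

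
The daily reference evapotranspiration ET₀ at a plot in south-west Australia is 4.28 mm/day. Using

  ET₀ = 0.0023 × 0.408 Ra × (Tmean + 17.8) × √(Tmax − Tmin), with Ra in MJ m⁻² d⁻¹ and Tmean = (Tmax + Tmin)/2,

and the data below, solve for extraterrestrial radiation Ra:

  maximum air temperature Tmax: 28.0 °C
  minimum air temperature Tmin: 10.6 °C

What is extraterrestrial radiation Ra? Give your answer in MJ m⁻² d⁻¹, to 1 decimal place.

29.5 MJ m⁻² d⁻¹

Tmean = (28.0+10.6)/2 = 19.30 °C; ΔT = 17.4
Ra = ET₀ / [0.0023 × 0.408 × (Tmean+17.8) × √ΔT]
   = 4.28 / (0.0023 × 0.408 × 37.10 × 4.1713) = 29.472 MJ m⁻² d⁻¹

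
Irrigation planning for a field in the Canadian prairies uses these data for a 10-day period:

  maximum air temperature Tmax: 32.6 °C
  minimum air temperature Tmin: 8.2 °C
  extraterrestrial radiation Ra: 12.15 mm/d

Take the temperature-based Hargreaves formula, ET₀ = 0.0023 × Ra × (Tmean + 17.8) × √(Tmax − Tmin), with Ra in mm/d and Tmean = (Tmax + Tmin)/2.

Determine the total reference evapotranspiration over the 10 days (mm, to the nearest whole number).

53 mm

Tmean = (32.6 + 8.2)/2 = 20.40 °C
ET₀ = 0.0023 × 12.15 × (20.40 + 17.8) × √24.4 = 0.0023 × 12.15 × 38.20 × 4.9396 = 5.2730 mm/d
Over 10 days: 5.2730 × 10 = 52.730 mm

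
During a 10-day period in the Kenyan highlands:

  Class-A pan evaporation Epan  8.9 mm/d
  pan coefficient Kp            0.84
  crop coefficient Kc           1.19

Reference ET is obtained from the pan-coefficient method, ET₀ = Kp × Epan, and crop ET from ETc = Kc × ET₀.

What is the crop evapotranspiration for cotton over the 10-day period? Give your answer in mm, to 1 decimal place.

89.0 mm

ET₀ = 0.84 × 8.9 = 7.4760 mm/d
ETc = Kc × ET₀ = 1.19 × 7.4760 = 8.8964 mm/d
Over 10 days: 8.8964 × 10 = 88.964 mm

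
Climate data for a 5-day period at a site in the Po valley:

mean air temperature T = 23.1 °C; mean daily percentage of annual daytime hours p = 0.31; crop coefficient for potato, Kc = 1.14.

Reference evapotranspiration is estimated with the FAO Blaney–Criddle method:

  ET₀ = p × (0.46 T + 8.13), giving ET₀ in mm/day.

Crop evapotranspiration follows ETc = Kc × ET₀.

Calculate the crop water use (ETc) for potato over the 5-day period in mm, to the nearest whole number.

ET₀ = 0.31 × (0.46 × 23.1 + 8.13) = 0.31 × 18.756 = 5.8144 mm/d
ETc = Kc × ET₀ = 1.14 × 5.8144 = 6.6284 mm/d
Over 5 days: 6.6284 × 5 = 33.142 mm

33 mm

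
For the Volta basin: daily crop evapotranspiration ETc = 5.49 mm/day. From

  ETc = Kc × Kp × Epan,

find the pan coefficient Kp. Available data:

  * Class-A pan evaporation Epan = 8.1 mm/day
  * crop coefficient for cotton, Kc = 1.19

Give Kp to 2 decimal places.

ETc = Kc × Kp × Epan  ⇒  Kp = ETc / (Kc × Epan)
Kp = 5.49 / (1.19 × 8.1) = 5.49 / 9.639 = 0.5696

0.57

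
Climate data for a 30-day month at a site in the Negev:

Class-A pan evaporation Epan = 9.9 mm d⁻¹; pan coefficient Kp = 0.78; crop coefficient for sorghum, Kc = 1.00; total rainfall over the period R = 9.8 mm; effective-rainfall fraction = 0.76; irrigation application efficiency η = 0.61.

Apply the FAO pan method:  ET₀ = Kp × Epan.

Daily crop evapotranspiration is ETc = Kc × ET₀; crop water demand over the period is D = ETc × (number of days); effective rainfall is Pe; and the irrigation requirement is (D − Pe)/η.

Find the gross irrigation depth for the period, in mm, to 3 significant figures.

368 mm

ET₀ = 0.78 × 9.9 = 7.7220 mm/d
ETc = Kc × ET₀ = 1.00 × 7.7220 = 7.7220 mm/d
Crop demand D = ETc × 30 d = 7.7220 × 30 = 231.660 mm
Pe = 0.76 × 9.8 = 7.448 mm
D − Pe = 231.660 − 7.448 = 224.212 mm
Gross irrigation = 224.212 / 0.61 = 367.561 mm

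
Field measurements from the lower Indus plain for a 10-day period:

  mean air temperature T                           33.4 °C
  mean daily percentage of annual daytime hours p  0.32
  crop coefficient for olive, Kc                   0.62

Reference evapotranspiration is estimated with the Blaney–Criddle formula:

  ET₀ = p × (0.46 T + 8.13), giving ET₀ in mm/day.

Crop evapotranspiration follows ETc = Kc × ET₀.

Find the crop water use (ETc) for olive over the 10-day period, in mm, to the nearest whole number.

47 mm

ET₀ = 0.32 × (0.46 × 33.4 + 8.13) = 0.32 × 23.494 = 7.5181 mm/d
ETc = Kc × ET₀ = 0.62 × 7.5181 = 4.6612 mm/d
Over 10 days: 4.6612 × 10 = 46.612 mm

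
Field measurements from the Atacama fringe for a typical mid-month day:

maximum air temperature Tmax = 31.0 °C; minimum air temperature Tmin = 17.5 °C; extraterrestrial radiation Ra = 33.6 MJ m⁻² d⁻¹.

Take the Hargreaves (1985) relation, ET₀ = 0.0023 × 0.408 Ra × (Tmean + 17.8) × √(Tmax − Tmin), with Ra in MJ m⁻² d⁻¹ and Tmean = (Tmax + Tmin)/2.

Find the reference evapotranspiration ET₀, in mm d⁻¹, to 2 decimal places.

Tmean = (31.0 + 17.5)/2 = 24.25 °C
0.408 Ra = 0.408 × 33.6 = 13.7088 mm/d equivalent
ET₀ = 0.0023 × 13.7088 × (24.25 + 17.8) × √13.5 = 0.0023 × 13.7088 × 42.05 × 3.6742 = 4.8714 mm/d

4.87 mm d⁻¹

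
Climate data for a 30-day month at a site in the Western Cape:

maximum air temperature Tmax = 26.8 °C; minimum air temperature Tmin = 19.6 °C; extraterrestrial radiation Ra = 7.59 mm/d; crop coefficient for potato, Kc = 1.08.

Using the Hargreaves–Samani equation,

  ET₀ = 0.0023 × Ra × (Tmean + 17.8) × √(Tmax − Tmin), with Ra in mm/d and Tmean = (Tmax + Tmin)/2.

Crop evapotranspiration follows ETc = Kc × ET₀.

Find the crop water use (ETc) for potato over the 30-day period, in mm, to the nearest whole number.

Tmean = (26.8 + 19.6)/2 = 23.20 °C
ET₀ = 0.0023 × 7.59 × (23.20 + 17.8) × √7.2 = 0.0023 × 7.59 × 41.00 × 2.6833 = 1.9205 mm/d
ETc = Kc × ET₀ = 1.08 × 1.9205 = 2.0741 mm/d
Over 30 days: 2.0741 × 30 = 62.223 mm

62 mm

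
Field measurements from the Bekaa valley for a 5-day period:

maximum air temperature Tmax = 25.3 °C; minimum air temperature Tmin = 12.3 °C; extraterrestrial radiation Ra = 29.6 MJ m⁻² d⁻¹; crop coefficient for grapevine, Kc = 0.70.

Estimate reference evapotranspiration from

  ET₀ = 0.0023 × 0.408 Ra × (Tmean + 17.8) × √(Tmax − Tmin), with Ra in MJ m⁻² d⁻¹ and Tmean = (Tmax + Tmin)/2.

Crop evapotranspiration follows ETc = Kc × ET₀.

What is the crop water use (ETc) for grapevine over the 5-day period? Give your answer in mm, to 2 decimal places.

12.83 mm

Tmean = (25.3 + 12.3)/2 = 18.80 °C
0.408 Ra = 0.408 × 29.6 = 12.0768 mm/d equivalent
ET₀ = 0.0023 × 12.0768 × (18.80 + 17.8) × √13.0 = 0.0023 × 12.0768 × 36.60 × 3.6056 = 3.6655 mm/d
ETc = Kc × ET₀ = 0.70 × 3.6655 = 2.5659 mm/d
Over 5 days: 2.5659 × 5 = 12.830 mm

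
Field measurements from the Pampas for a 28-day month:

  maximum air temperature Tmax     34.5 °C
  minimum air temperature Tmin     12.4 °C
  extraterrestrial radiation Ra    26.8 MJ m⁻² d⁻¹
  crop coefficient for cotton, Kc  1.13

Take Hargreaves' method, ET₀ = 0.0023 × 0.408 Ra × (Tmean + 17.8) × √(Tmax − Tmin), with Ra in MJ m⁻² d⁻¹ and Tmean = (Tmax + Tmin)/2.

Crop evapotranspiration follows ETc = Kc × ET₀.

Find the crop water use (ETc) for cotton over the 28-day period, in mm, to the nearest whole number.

154 mm

Tmean = (34.5 + 12.4)/2 = 23.45 °C
0.408 Ra = 0.408 × 26.8 = 10.9344 mm/d equivalent
ET₀ = 0.0023 × 10.9344 × (23.45 + 17.8) × √22.1 = 0.0023 × 10.9344 × 41.25 × 4.7011 = 4.8769 mm/d
ETc = Kc × ET₀ = 1.13 × 4.8769 = 5.5109 mm/d
Over 28 days: 5.5109 × 28 = 154.305 mm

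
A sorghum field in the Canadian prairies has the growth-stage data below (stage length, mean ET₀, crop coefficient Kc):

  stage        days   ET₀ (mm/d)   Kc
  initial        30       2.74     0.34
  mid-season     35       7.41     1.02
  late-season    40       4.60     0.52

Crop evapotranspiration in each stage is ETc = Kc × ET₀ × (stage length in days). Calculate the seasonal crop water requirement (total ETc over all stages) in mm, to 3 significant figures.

initial: 0.34 × 2.74 × 30 = 27.95 mm
mid-season: 1.02 × 7.41 × 35 = 264.54 mm
late-season: 0.52 × 4.60 × 40 = 95.68 mm
Seasonal total = 388.17 mm

388 mm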